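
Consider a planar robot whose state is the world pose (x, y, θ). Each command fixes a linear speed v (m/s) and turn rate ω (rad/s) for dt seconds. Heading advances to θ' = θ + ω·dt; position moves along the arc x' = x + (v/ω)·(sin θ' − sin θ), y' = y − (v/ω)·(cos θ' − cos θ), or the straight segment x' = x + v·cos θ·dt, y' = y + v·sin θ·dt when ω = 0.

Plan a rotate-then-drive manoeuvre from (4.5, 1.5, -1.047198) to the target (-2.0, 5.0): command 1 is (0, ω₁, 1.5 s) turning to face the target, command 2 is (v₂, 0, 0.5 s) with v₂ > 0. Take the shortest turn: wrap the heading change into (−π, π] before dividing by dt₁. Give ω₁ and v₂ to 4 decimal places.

heading to target = atan2(5−1.5, -2−4.5) = 2.6477
Δθ = wrap(2.6477 − -1.0472) = -2.5883; ω₁ = Δθ/dt₁ = -1.7256
distance = √((-2−4.5)² + (5−1.5)²) = 7.3824; v₂ = distance/dt₂ = 14.7648

ω₁ = -1.7256, v₂ = 14.7648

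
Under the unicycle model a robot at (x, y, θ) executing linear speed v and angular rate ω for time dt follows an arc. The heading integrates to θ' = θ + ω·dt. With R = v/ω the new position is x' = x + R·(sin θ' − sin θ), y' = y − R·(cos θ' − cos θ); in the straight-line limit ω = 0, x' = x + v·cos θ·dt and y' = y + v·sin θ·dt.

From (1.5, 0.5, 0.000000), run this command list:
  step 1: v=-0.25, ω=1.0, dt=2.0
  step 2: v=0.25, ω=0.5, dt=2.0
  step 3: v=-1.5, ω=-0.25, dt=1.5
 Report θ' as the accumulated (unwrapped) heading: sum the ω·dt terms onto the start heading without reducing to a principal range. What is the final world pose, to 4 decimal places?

(3.0054, -0.2900, 2.6250)

step 1: θ'=2.0000 (R=-0.2500) → pose (1.2727, 0.1460, 2.0000)
step 2: θ'=3.0000 (R=0.5000) → pose (0.8886, 0.4329, 3.0000)
step 3: θ'=2.6250 (R=6.0000) → pose (3.0054, -0.2900, 2.6250)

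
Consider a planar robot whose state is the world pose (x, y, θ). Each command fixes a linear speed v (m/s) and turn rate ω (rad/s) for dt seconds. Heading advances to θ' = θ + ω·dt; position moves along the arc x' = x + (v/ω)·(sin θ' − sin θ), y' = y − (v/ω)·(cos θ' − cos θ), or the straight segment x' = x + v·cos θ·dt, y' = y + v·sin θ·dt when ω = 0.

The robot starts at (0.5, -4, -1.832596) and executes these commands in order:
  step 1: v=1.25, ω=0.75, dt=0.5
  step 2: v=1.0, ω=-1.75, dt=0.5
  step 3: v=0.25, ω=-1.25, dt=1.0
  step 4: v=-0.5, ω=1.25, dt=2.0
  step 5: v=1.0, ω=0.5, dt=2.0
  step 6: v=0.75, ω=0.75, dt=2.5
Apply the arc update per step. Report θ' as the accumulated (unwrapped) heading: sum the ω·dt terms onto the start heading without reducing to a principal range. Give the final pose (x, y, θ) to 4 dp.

(3.2529, -4.4108, 1.7924)

step 1: θ'=-1.4576 (R=1.6667) → pose (0.4539, -4.6196, -1.4576)
step 2: θ'=-2.3326 (R=-0.5714) → pose (0.2996, -5.0786, -2.3326)
step 3: θ'=-3.5826 (R=-0.2000) → pose (0.0695, -5.1214, -3.5826)
step 4: θ'=-1.0826 (R=-0.4000) → pose (0.5935, -4.5721, -1.0826)
step 5: θ'=-0.0826 (R=2.0000) → pose (2.1949, -5.6272, -0.0826)
step 6: θ'=1.7924 (R=1.0000) → pose (3.2529, -4.4108, 1.7924)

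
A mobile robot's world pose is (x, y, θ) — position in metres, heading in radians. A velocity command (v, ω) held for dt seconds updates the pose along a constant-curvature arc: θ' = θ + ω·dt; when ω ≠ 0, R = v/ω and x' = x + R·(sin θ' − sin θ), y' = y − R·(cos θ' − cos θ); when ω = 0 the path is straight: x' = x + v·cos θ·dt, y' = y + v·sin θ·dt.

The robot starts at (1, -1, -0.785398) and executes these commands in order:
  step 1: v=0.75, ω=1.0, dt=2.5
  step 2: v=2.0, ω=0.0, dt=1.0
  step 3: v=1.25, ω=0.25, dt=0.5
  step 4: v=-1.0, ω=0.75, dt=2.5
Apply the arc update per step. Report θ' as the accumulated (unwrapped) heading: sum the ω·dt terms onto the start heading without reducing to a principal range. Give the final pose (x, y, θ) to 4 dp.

(3.8664, 1.4623, 3.7146)

step 1: θ'=1.7146 (R=0.7500) → pose (2.2726, -0.3622, 1.7146)
step 2: θ'=1.7146 (straight) → pose (1.9860, 1.6172, 1.7146)
step 3: θ'=1.8396 (R=5.0000) → pose (1.8580, 2.2285, 1.8396)
step 4: θ'=3.7146 (R=-1.3333) → pose (3.8664, 1.4623, 3.7146)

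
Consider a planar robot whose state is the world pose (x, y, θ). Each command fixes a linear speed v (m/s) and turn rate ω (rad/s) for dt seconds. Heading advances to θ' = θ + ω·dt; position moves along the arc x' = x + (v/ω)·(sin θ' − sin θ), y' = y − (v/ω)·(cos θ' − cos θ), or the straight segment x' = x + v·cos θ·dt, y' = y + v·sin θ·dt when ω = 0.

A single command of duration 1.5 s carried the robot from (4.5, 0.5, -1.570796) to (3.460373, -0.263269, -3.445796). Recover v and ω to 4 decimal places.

Δθ = -3.445796 − -1.570796 = -1.875000
ω = Δθ/dt = -1.875000/1.5 = -1.2500
R = Δx/(sin θ' − sin θ) = -0.8000
v = R·ω = -0.8000·-1.2500 = 1.0000

v = 1.0000, ω = -1.2500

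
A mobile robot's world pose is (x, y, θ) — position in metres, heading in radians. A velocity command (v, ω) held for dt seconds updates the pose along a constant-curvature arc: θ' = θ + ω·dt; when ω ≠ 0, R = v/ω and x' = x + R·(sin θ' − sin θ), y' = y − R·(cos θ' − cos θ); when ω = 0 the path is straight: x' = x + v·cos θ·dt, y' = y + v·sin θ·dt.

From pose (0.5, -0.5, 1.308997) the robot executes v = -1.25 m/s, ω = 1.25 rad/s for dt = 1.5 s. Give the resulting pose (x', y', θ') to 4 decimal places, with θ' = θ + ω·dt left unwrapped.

θ' = 1.3090 + 1.25·1.5 = 3.1840
R = v/ω = -1.25/1.25 = -1.0000
x' = 0.5 + -1.0000·(sin 3.1840 − sin 1.3090) = 1.5083
y' = -0.5 − -1.0000·(cos 3.1840 − cos 1.3090) = -1.7579

(1.5083, -1.7579, 3.1840)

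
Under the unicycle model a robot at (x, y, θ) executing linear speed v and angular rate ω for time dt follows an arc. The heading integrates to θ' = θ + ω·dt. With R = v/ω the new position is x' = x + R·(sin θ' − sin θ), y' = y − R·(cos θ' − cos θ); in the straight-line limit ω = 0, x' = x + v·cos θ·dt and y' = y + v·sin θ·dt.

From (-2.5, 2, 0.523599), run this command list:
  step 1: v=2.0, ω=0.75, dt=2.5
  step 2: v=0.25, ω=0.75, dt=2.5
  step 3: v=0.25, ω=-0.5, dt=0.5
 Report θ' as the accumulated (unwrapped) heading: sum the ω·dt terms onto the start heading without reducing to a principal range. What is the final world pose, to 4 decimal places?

(-2.6232, 6.0640, 4.0236)

step 1: θ'=2.3986 (R=2.6667) → pose (-2.0293, 6.2733, 2.3986)
step 2: θ'=4.2736 (R=0.3333) → pose (-2.5566, 6.1694, 4.2736)
step 3: θ'=4.0236 (R=-0.5000) → pose (-2.6232, 6.0640, 4.0236)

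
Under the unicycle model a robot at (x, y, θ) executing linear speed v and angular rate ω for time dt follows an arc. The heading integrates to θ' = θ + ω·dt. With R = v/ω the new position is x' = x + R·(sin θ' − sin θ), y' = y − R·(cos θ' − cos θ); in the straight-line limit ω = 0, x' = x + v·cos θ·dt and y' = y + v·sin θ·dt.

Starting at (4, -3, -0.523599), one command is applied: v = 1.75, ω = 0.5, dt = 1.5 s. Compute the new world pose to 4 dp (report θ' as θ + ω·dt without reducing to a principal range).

(6.5357, -3.3796, 0.2264)

θ' = -0.5236 + 0.5·1.5 = 0.2264
R = v/ω = 1.75/0.5 = 3.5000
x' = 4 + 3.5000·(sin 0.2264 − sin -0.5236) = 6.5357
y' = -3 − 3.5000·(cos 0.2264 − cos -0.5236) = -3.3796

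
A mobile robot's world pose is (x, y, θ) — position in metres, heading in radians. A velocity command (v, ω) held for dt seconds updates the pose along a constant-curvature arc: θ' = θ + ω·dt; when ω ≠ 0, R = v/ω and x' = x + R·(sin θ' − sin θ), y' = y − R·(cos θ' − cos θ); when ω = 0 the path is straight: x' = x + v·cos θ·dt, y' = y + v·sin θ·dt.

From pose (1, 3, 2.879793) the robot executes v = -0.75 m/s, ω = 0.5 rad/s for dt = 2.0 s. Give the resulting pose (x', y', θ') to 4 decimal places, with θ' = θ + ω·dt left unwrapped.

(2.3977, 3.3394, 3.8798)

θ' = 2.8798 + 0.5·2.0 = 3.8798
R = v/ω = -0.75/0.5 = -1.5000
x' = 1 + -1.5000·(sin 3.8798 − sin 2.8798) = 2.3977
y' = 3 − -1.5000·(cos 3.8798 − cos 2.8798) = 3.3394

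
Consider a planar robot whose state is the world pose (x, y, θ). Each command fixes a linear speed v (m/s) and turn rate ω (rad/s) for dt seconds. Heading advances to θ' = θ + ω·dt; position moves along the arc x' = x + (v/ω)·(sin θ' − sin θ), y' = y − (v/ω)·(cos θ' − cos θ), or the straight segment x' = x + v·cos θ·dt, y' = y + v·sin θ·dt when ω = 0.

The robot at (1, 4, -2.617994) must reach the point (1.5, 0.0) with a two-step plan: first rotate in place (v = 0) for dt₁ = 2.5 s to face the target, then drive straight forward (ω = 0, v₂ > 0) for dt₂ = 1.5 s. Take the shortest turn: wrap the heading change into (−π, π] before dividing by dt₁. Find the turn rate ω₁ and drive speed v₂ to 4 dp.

heading to target = atan2(0−4, 1.5−1) = -1.4464
Δθ = wrap(-1.4464 − -2.6180) = 1.1716; ω₁ = Δθ/dt₁ = 0.4686
distance = √((1.5−1)² + (0−4)²) = 4.0311; v₂ = distance/dt₂ = 2.6874

ω₁ = 0.4686, v₂ = 2.6874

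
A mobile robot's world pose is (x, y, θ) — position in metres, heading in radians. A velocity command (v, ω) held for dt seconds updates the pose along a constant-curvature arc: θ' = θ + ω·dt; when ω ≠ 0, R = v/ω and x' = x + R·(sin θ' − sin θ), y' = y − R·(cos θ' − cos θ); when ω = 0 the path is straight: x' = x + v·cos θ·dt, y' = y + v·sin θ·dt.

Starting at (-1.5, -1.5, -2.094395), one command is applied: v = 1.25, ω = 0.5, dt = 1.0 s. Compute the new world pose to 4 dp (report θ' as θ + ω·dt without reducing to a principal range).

θ' = -2.0944 + 0.5·1.0 = -1.5944
R = v/ω = 1.25/0.5 = 2.5000
x' = -1.5 + 2.5000·(sin -1.5944 − sin -2.0944) = -1.8342
y' = -1.5 − 2.5000·(cos -1.5944 − cos -2.0944) = -2.6910

(-1.8342, -2.6910, -1.5944)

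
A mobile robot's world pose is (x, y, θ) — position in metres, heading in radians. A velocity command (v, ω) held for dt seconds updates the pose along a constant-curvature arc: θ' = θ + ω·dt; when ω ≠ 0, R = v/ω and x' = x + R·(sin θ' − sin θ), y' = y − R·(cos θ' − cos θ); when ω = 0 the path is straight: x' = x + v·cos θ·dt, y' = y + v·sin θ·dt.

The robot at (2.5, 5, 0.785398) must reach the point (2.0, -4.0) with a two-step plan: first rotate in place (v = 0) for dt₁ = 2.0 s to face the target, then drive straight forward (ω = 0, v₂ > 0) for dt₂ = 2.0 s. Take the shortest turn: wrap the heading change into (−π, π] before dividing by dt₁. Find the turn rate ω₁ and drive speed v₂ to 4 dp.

heading to target = atan2(-4−5, 2−2.5) = -1.6263
Δθ = wrap(-1.6263 − 0.7854) = -2.4117; ω₁ = Δθ/dt₁ = -1.2058
distance = √((2−2.5)² + (-4−5)²) = 9.0139; v₂ = distance/dt₂ = 4.5069

ω₁ = -1.2058, v₂ = 4.5069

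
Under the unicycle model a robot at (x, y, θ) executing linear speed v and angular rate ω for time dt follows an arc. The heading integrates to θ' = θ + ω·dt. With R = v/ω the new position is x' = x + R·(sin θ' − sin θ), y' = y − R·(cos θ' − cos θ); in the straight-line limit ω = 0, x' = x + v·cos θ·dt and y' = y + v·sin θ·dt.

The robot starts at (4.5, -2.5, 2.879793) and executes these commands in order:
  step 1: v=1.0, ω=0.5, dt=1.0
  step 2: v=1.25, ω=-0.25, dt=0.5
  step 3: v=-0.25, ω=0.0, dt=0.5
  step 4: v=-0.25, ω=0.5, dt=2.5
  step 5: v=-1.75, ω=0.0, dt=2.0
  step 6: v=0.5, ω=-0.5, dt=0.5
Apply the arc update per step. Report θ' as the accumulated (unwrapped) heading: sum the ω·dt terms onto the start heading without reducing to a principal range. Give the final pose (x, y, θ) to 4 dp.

step 1: θ'=3.3798 (R=2.0000) → pose (3.5105, -2.4883, 3.3798)
step 2: θ'=3.2548 (R=-5.0000) → pose (2.8955, -2.5975, 3.2548)
step 3: θ'=3.2548 (straight) → pose (3.0197, -2.5834, 3.2548)
step 4: θ'=4.5048 (R=-0.5000) → pose (3.4525, -2.1896, 4.5048)
step 5: θ'=4.5048 (straight) → pose (4.1738, 1.2352, 4.5048)
step 6: θ'=4.2548 (R=-1.0000) → pose (4.0924, 0.9995, 4.2548)

(4.0924, 0.9995, 4.2548)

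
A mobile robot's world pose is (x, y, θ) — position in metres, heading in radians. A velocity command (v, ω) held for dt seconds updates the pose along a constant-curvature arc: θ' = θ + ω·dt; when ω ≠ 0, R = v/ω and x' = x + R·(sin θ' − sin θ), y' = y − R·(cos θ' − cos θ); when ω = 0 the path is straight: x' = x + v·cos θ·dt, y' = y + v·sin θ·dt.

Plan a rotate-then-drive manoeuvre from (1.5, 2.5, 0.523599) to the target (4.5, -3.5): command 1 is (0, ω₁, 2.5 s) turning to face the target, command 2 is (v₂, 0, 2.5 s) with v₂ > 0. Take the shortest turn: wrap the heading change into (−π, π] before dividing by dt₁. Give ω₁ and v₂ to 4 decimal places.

heading to target = atan2(-3.5−2.5, 4.5−1.5) = -1.1071
Δθ = wrap(-1.1071 − 0.5236) = -1.6307; ω₁ = Δθ/dt₁ = -0.6523
distance = √((4.5−1.5)² + (-3.5−2.5)²) = 6.7082; v₂ = distance/dt₂ = 2.6833

ω₁ = -0.6523, v₂ = 2.6833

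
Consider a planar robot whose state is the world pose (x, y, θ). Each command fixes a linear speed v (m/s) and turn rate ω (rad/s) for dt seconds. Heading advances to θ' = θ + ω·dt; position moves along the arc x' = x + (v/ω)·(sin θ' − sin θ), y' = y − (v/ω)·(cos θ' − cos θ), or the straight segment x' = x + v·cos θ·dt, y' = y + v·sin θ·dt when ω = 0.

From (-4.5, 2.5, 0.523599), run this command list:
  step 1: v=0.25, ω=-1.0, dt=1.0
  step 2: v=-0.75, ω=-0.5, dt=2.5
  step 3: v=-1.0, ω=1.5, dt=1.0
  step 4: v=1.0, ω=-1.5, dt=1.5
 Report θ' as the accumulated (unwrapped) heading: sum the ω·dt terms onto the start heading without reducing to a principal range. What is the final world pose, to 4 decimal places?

(-5.3015, 3.6499, -2.4764)

step 1: θ'=-0.4764 (R=-0.2500) → pose (-4.2604, 2.5057, -0.4764)
step 2: θ'=-1.7264 (R=1.5000) → pose (-5.0544, 4.0711, -1.7264)
step 3: θ'=-0.2264 (R=-0.6667) → pose (-5.5633, 4.8241, -0.2264)
step 4: θ'=-2.4764 (R=-0.6667) → pose (-5.3015, 3.6499, -2.4764)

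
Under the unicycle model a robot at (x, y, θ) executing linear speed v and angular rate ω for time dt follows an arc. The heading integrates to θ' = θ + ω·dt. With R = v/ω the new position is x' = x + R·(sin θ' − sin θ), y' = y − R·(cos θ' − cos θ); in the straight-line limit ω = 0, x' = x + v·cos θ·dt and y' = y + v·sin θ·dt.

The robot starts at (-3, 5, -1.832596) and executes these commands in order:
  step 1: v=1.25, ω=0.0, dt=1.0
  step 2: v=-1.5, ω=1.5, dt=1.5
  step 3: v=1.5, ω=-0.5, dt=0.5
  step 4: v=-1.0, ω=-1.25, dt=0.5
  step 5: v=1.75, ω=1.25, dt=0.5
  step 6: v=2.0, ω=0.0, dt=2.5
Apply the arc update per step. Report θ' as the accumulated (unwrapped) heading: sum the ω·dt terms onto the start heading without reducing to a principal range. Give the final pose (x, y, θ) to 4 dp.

(1.3166, 5.9610, 0.1674)

step 1: θ'=-1.8326 (straight) → pose (-3.3235, 3.7926, -1.8326)
step 2: θ'=0.4174 (R=-1.0000) → pose (-4.6948, 4.9656, 0.4174)
step 3: θ'=0.1674 (R=-3.0000) → pose (-3.9785, 5.1812, 0.1674)
step 4: θ'=-0.4576 (R=0.8000) → pose (-4.4653, 5.2523, -0.4576)
step 5: θ'=0.1674 (R=1.4000) → pose (-3.6135, 5.1278, 0.1674)
step 6: θ'=0.1674 (straight) → pose (1.3166, 5.9610, 0.1674)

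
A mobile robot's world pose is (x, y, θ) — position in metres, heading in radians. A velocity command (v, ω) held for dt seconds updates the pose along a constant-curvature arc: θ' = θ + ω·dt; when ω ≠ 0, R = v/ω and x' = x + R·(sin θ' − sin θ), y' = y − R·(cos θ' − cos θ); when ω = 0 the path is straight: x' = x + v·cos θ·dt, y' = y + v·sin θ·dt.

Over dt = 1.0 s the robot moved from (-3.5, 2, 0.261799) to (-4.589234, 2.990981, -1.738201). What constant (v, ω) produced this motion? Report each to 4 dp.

v = -1.7500, ω = -2.0000

Δθ = -1.738201 − 0.261799 = -2.000000
ω = Δθ/dt = -2.000000/1.0 = -2.0000
R = Δx/(sin θ' − sin θ) = 0.8750
v = R·ω = 0.8750·-2.0000 = -1.7500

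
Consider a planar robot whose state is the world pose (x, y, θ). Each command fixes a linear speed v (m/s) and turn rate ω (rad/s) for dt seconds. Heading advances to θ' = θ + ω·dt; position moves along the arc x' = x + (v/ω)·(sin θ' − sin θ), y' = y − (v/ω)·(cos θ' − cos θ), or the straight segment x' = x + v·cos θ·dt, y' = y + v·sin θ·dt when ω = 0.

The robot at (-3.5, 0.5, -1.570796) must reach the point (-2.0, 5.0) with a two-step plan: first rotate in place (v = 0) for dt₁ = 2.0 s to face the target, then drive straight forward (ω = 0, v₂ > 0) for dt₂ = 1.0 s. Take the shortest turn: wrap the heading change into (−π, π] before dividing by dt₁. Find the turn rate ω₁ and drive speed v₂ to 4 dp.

heading to target = atan2(5−0.5, -2−-3.5) = 1.2490
Δθ = wrap(1.2490 − -1.5708) = 2.8198; ω₁ = Δθ/dt₁ = 1.4099
distance = √((-2−-3.5)² + (5−0.5)²) = 4.7434; v₂ = distance/dt₂ = 4.7434

ω₁ = 1.4099, v₂ = 4.7434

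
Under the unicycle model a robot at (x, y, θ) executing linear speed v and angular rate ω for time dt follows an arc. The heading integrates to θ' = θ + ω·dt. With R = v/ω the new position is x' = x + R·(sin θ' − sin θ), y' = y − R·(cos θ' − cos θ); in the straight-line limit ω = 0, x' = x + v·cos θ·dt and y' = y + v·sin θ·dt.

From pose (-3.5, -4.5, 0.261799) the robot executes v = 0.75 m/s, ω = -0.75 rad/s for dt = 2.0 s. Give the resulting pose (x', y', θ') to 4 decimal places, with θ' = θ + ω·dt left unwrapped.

(-2.2960, -5.1394, -1.2382)

θ' = 0.2618 + -0.75·2.0 = -1.2382
R = v/ω = 0.75/-0.75 = -1.0000
x' = -3.5 + -1.0000·(sin -1.2382 − sin 0.2618) = -2.2960
y' = -4.5 − -1.0000·(cos -1.2382 − cos 0.2618) = -5.1394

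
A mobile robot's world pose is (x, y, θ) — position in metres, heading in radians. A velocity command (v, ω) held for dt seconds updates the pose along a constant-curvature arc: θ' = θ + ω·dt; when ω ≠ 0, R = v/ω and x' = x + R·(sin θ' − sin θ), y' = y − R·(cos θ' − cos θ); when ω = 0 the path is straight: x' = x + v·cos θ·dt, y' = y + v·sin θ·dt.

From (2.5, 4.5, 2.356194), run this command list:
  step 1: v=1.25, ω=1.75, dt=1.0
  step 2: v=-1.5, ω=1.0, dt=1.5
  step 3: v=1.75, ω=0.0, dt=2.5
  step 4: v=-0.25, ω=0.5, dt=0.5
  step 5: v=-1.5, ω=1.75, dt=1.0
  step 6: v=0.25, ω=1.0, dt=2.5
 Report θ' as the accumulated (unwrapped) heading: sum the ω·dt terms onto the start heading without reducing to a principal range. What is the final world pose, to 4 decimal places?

(2.8331, 3.4359, 10.1062)

step 1: θ'=4.1062 (R=0.7143) → pose (1.4079, 4.4019, 4.1062)
step 2: θ'=5.6062 (R=-1.5000) → pose (1.1149, 6.4257, 5.6062)
step 3: θ'=5.6062 (straight) → pose (4.5250, 3.6850, 5.6062)
step 4: θ'=5.8562 (R=-0.5000) → pose (4.4188, 3.7503, 5.8562)
step 5: θ'=7.6062 (R=-0.8571) → pose (3.2329, 3.1804, 7.6062)
step 6: θ'=10.1062 (R=0.2500) → pose (2.8331, 3.4359, 10.1062)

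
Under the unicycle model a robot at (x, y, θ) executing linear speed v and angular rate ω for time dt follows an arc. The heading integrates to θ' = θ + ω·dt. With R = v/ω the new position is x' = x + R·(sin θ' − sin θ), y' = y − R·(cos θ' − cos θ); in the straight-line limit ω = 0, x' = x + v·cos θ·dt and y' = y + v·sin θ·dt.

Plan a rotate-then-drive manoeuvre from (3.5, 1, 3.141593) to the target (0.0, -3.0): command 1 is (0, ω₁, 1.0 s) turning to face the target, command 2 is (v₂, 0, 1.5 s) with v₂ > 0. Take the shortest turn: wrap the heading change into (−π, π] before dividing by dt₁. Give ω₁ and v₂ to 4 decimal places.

heading to target = atan2(-3−1, 0−3.5) = -2.2896
Δθ = wrap(-2.2896 − 3.1416) = 0.8520; ω₁ = Δθ/dt₁ = 0.8520
distance = √((0−3.5)² + (-3−1)²) = 5.3151; v₂ = distance/dt₂ = 3.5434

ω₁ = 0.8520, v₂ = 3.5434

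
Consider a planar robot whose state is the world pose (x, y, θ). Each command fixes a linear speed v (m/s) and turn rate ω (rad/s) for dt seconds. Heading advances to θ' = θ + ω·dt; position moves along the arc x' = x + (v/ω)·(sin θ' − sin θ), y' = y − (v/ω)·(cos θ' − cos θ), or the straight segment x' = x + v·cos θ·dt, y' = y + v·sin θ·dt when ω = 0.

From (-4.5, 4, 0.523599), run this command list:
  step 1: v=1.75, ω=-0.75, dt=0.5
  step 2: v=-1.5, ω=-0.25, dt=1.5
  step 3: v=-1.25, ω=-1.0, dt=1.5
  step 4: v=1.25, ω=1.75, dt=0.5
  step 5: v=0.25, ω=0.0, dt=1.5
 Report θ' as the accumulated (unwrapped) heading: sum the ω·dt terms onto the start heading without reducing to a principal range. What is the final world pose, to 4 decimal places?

step 1: θ'=0.1486 (R=-2.3333) → pose (-3.6788, 4.2869, 0.1486)
step 2: θ'=-0.2264 (R=6.0000) → pose (-5.9139, 4.3739, -0.2264)
step 3: θ'=-1.7264 (R=1.2500) → pose (-6.8682, 5.7857, -1.7264)
step 4: θ'=-0.8514 (R=0.7143) → pose (-6.6999, 5.2043, -0.8514)
step 5: θ'=-0.8514 (straight) → pose (-6.4528, 4.9223, -0.8514)

(-6.4528, 4.9223, -0.8514)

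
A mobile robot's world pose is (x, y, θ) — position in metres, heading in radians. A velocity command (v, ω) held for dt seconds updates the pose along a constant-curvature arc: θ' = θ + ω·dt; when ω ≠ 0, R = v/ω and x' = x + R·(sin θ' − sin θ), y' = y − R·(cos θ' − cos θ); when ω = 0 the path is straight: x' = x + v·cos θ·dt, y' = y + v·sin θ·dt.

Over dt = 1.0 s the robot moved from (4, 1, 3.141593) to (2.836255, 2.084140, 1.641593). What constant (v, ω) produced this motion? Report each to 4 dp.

Δθ = 1.641593 − 3.141593 = -1.500000
ω = Δθ/dt = -1.500000/1.0 = -1.5000
R = Δx/(sin θ' − sin θ) = -1.1667
v = R·ω = -1.1667·-1.5000 = 1.7500

v = 1.7500, ω = -1.5000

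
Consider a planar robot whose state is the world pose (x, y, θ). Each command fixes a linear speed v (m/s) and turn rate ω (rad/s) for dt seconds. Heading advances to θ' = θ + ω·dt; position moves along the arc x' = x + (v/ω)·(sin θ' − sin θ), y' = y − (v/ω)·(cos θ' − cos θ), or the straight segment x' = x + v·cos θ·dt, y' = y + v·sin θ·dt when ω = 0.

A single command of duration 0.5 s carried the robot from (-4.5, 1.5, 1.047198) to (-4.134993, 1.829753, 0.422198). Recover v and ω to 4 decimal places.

Δθ = 0.422198 − 1.047198 = -0.625000
ω = Δθ/dt = -0.625000/0.5 = -1.2500
R = Δx/(sin θ' − sin θ) = -0.8000
v = R·ω = -0.8000·-1.2500 = 1.0000

v = 1.0000, ω = -1.2500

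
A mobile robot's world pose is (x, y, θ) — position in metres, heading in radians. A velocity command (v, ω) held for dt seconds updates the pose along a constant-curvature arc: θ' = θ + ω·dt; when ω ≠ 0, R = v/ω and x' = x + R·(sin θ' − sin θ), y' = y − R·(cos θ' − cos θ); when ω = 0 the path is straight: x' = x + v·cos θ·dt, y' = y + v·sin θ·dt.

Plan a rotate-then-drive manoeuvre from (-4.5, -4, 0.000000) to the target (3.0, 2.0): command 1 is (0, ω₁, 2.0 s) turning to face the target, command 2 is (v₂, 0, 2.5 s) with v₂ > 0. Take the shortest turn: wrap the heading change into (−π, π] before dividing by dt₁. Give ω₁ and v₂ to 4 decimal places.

ω₁ = 0.3374, v₂ = 3.8419

heading to target = atan2(2−-4, 3−-4.5) = 0.6747
Δθ = wrap(0.6747 − 0.0000) = 0.6747; ω₁ = Δθ/dt₁ = 0.3374
distance = √((3−-4.5)² + (2−-4)²) = 9.6047; v₂ = distance/dt₂ = 3.8419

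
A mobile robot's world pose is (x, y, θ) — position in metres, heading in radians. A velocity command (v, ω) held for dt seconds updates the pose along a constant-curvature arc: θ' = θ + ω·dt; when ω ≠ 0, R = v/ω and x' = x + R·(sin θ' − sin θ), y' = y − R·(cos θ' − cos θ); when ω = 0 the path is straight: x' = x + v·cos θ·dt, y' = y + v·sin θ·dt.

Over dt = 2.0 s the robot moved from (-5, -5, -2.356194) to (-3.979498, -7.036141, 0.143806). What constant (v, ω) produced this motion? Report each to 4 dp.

v = 1.5000, ω = 1.2500

Δθ = 0.143806 − -2.356194 = 2.500000
ω = Δθ/dt = 2.500000/2.0 = 1.2500
R = −Δy/(cos θ' − cos θ) = 1.2000
v = R·ω = 1.2000·1.2500 = 1.5000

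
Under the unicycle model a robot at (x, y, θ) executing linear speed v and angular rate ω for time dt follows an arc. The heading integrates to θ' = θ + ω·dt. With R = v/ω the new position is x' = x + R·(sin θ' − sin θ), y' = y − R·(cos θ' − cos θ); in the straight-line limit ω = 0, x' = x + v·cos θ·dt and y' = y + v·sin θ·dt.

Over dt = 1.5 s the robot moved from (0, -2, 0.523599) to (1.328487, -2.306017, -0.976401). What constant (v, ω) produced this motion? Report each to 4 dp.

Δθ = -0.976401 − 0.523599 = -1.500000
ω = Δθ/dt = -1.500000/1.5 = -1.0000
R = Δx/(sin θ' − sin θ) = -1.0000
v = R·ω = -1.0000·-1.0000 = 1.0000

v = 1.0000, ω = -1.0000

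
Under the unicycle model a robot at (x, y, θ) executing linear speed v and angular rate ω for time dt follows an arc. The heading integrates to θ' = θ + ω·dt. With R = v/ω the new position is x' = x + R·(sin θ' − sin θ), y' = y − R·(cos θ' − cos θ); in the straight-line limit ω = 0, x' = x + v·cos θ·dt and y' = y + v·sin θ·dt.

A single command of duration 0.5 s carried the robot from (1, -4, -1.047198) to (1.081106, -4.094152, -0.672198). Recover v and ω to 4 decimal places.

Δθ = -0.672198 − -1.047198 = 0.375000
ω = Δθ/dt = 0.375000/0.5 = 0.7500
R = −Δy/(cos θ' − cos θ) = 0.3333
v = R·ω = 0.3333·0.7500 = 0.2500

v = 0.2500, ω = 0.7500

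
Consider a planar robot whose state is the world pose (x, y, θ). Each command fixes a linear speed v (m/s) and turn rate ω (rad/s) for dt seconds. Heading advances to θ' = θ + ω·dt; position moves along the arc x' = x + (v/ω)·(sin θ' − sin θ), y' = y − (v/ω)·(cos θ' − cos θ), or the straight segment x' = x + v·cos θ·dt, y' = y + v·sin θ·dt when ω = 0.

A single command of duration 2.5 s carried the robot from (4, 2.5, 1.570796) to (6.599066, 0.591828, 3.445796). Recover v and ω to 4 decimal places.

v = -1.5000, ω = 0.7500

Δθ = 3.445796 − 1.570796 = 1.875000
ω = Δθ/dt = 1.875000/2.5 = 0.7500
R = Δx/(sin θ' − sin θ) = -2.0000
v = R·ω = -2.0000·0.7500 = -1.5000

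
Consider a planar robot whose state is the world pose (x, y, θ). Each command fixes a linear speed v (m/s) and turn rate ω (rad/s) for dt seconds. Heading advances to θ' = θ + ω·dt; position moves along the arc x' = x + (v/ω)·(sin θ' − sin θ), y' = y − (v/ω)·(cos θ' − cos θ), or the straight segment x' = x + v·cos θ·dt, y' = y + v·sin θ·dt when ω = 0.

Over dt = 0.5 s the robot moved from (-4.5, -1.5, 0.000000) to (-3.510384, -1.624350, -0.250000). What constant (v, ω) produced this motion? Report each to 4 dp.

v = 2.0000, ω = -0.5000

Δθ = -0.250000 − 0.000000 = -0.250000
ω = Δθ/dt = -0.250000/0.5 = -0.5000
R = Δx/(sin θ' − sin θ) = -4.0000
v = R·ω = -4.0000·-0.5000 = 2.0000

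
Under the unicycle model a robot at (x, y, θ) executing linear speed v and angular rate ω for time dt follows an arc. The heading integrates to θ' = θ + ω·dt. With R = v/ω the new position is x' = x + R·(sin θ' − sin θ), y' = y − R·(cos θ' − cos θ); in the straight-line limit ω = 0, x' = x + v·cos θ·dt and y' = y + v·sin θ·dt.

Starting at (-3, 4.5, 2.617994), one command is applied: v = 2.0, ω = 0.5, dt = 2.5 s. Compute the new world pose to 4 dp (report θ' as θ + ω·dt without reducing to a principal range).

θ' = 2.6180 + 0.5·2.5 = 3.8680
R = v/ω = 2.0/0.5 = 4.0000
x' = -3 + 4.0000·(sin 3.8680 − sin 2.6180) = -7.6567
y' = 4.5 − 4.0000·(cos 3.8680 − cos 2.6180) = 4.0262

(-7.6567, 4.0262, 3.8680)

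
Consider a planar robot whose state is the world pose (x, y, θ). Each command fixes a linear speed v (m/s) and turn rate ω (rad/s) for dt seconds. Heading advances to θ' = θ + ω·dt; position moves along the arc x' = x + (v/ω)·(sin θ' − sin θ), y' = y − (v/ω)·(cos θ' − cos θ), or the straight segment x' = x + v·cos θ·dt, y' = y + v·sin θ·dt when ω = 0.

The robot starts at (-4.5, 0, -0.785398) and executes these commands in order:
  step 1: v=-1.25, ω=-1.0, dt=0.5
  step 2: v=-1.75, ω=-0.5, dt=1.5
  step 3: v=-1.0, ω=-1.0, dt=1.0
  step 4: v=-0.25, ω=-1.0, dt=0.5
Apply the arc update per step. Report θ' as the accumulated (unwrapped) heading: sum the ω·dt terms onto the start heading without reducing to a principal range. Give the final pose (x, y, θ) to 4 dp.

(-3.6757, 3.6142, -3.5354)

step 1: θ'=-1.2854 (R=1.2500) → pose (-4.8156, 0.5320, -1.2854)
step 2: θ'=-2.0354 (R=3.5000) → pose (-4.5861, 3.0856, -2.0354)
step 3: θ'=-3.0354 (R=1.0000) → pose (-3.7981, 3.6319, -3.0354)
step 4: θ'=-3.5354 (R=0.2500) → pose (-3.6757, 3.6142, -3.5354)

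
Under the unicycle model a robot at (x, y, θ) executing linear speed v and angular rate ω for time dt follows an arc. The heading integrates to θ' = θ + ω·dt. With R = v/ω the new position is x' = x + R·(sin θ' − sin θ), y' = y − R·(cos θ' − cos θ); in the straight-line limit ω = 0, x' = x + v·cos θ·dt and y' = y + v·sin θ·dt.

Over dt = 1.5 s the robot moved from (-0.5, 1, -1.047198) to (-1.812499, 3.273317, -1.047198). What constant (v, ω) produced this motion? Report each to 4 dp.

Δθ = -1.047198 − -1.047198 = 0.000000
ω = Δθ/dt = 0.000000/1.5 = 0.0000
ω = 0 → v = (Δx·cos θ + Δy·sin θ)/dt = -1.7500

v = -1.7500, ω = 0.0000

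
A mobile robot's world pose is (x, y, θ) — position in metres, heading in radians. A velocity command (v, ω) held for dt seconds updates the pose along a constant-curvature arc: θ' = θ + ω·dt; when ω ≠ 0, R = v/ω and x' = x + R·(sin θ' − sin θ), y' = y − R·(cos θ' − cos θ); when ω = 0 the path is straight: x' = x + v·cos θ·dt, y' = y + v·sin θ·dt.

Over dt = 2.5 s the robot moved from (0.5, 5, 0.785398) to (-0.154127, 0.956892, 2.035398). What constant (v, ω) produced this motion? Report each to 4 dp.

Δθ = 2.035398 − 0.785398 = 1.250000
ω = Δθ/dt = 1.250000/2.5 = 0.5000
R = −Δy/(cos θ' − cos θ) = -3.5000
v = R·ω = -3.5000·0.5000 = -1.7500

v = -1.7500, ω = 0.5000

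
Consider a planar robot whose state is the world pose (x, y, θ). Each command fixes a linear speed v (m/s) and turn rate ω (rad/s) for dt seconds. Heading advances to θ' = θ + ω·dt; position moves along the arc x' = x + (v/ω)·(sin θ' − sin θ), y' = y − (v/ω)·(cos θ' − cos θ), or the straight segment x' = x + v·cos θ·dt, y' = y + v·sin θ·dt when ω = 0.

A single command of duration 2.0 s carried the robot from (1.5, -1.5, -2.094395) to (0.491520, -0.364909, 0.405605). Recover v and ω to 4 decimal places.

v = -1.0000, ω = 1.2500

Δθ = 0.405605 − -2.094395 = 2.500000
ω = Δθ/dt = 2.500000/2.0 = 1.2500
R = −Δy/(cos θ' − cos θ) = -0.8000
v = R·ω = -0.8000·1.2500 = -1.0000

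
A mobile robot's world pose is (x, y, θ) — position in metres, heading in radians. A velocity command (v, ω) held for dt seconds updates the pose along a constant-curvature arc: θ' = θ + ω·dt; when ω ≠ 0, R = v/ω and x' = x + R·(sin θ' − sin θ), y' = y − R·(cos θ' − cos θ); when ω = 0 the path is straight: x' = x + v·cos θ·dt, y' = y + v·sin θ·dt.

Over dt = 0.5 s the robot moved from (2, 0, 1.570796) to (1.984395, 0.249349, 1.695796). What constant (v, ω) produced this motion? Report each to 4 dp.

Δθ = 1.695796 − 1.570796 = 0.125000
ω = Δθ/dt = 0.125000/0.5 = 0.2500
R = −Δy/(cos θ' − cos θ) = 2.0000
v = R·ω = 2.0000·0.2500 = 0.5000

v = 0.5000, ω = 0.2500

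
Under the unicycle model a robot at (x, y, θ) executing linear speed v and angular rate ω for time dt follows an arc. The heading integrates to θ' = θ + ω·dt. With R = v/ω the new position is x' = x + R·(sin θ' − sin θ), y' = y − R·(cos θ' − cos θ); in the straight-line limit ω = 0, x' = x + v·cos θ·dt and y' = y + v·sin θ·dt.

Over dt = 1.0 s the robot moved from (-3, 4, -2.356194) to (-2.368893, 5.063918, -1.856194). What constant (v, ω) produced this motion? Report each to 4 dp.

Δθ = -1.856194 − -2.356194 = 0.500000
ω = Δθ/dt = 0.500000/1.0 = 0.5000
R = −Δy/(cos θ' − cos θ) = -2.5000
v = R·ω = -2.5000·0.5000 = -1.2500

v = -1.2500, ω = 0.5000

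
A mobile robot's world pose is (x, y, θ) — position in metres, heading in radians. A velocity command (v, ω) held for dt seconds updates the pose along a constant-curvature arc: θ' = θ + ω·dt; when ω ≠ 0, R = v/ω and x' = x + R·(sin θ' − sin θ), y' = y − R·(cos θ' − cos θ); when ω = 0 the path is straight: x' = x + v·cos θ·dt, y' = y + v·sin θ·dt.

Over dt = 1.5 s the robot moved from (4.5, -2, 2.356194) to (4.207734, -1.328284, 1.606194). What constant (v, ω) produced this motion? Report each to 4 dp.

Δθ = 1.606194 − 2.356194 = -0.750000
ω = Δθ/dt = -0.750000/1.5 = -0.5000
R = −Δy/(cos θ' − cos θ) = -1.0000
v = R·ω = -1.0000·-0.5000 = 0.5000

v = 0.5000, ω = -0.5000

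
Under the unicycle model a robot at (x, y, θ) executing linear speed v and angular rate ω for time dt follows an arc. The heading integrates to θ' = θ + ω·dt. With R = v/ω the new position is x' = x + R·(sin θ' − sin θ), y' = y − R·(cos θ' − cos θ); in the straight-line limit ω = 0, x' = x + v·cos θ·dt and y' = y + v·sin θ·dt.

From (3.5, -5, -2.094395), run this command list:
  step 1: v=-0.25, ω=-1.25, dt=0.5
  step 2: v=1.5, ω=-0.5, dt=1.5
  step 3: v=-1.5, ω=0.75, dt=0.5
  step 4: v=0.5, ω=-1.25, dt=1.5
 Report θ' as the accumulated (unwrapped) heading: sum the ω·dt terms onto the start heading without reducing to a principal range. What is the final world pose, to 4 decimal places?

step 1: θ'=-2.7194 (R=0.2000) → pose (3.5913, -4.9176, -2.7194)
step 2: θ'=-3.4694 (R=-3.0000) → pose (1.3961, -5.0212, -3.4694)
step 3: θ'=-3.0944 (R=-2.0000) → pose (2.1344, -5.1255, -3.0944)
step 4: θ'=-4.9694 (R=-0.4000) → pose (1.7286, -4.6243, -4.9694)

(1.7286, -4.6243, -4.9694)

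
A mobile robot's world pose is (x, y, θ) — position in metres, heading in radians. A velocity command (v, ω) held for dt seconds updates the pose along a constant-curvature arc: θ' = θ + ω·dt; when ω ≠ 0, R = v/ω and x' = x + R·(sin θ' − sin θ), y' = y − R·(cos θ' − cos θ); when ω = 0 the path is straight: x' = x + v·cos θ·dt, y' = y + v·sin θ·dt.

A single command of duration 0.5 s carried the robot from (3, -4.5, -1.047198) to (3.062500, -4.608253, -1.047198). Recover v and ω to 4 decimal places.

v = 0.2500, ω = 0.0000

Δθ = -1.047198 − -1.047198 = 0.000000
ω = Δθ/dt = 0.000000/0.5 = 0.0000
ω = 0 → v = (Δx·cos θ + Δy·sin θ)/dt = 0.2500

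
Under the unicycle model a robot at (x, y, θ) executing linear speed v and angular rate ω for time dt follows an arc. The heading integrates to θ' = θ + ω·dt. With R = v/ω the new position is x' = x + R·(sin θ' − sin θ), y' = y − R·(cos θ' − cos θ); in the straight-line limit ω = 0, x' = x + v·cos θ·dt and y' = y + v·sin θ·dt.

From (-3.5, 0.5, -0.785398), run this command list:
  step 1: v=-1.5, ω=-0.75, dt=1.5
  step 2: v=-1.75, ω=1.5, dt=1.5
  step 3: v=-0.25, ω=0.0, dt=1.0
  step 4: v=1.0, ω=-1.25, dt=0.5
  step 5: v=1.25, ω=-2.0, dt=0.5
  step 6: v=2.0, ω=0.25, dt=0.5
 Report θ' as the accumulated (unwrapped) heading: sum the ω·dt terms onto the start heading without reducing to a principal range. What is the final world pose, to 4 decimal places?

(-4.4398, 2.6359, -1.1604)

step 1: θ'=-1.9104 (R=2.0000) → pose (-3.9716, 2.5804, -1.9104)
step 2: θ'=0.3396 (R=-1.1667) → pose (-5.4602, 4.0691, 0.3396)
step 3: θ'=0.3396 (straight) → pose (-5.6959, 3.9858, 0.3396)
step 4: θ'=-0.2854 (R=-0.8000) → pose (-5.2042, 3.9992, -0.2854)
step 5: θ'=-1.2854 (R=-0.6250) → pose (-4.7805, 3.5754, -1.2854)
step 6: θ'=-1.1604 (R=8.0000) → pose (-4.4398, 2.6359, -1.1604)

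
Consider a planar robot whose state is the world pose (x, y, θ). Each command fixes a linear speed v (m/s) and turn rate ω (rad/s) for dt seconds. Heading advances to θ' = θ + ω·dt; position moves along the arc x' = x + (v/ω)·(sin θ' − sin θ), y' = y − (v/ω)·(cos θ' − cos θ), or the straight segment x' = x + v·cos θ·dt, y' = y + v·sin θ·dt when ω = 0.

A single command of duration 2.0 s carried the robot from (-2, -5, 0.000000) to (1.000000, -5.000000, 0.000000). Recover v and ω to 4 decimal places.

v = 1.5000, ω = 0.0000

Δθ = 0.000000 − 0.000000 = 0.000000
ω = Δθ/dt = 0.000000/2.0 = 0.0000
ω = 0 → v = (Δx·cos θ + Δy·sin θ)/dt = 1.5000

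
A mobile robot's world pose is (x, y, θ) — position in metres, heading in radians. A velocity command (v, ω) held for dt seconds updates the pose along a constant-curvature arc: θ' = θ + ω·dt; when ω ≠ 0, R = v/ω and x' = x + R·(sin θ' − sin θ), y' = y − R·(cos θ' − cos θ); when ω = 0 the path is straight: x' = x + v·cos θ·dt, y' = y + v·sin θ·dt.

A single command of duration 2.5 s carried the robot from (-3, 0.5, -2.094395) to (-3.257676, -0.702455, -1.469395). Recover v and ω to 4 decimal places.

v = 0.5000, ω = 0.2500

Δθ = -1.469395 − -2.094395 = 0.625000
ω = Δθ/dt = 0.625000/2.5 = 0.2500
R = −Δy/(cos θ' − cos θ) = 2.0000
v = R·ω = 2.0000·0.2500 = 0.5000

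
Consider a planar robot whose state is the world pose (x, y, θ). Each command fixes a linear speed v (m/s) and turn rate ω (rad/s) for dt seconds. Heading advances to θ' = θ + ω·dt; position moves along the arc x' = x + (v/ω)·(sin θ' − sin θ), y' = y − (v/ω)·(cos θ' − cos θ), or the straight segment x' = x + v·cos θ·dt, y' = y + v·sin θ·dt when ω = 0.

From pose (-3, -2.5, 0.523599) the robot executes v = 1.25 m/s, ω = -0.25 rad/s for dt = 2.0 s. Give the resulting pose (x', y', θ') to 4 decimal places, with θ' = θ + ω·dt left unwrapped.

θ' = 0.5236 + -0.25·2.0 = 0.0236
R = v/ω = 1.25/-0.25 = -5.0000
x' = -3 + -5.0000·(sin 0.0236 − sin 0.5236) = -0.6180
y' = -2.5 − -5.0000·(cos 0.0236 − cos 0.5236) = -1.8315

(-0.6180, -1.8315, 0.0236)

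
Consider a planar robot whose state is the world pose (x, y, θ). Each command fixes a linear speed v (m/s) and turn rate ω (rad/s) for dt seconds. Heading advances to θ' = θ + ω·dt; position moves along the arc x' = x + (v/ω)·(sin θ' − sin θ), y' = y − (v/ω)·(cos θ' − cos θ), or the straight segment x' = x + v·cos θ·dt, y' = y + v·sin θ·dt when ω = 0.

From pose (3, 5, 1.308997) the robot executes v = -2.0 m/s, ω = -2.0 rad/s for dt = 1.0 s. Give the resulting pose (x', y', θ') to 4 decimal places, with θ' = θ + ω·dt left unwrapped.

θ' = 1.3090 + -2.0·1.0 = -0.6910
R = v/ω = -2.0/-2.0 = 1.0000
x' = 3 + 1.0000·(sin -0.6910 − sin 1.3090) = 1.3968
y' = 5 − 1.0000·(cos -0.6910 − cos 1.3090) = 4.4882

(1.3968, 4.4882, -0.6910)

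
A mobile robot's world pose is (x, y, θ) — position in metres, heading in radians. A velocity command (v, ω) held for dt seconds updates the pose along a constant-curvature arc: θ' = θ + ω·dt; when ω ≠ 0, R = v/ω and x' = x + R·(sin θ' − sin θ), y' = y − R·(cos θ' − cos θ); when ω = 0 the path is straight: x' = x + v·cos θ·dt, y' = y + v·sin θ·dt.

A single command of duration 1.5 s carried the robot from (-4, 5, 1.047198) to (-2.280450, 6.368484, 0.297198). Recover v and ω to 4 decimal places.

Δθ = 0.297198 − 1.047198 = -0.750000
ω = Δθ/dt = -0.750000/1.5 = -0.5000
R = Δx/(sin θ' − sin θ) = -3.0000
v = R·ω = -3.0000·-0.5000 = 1.5000

v = 1.5000, ω = -0.5000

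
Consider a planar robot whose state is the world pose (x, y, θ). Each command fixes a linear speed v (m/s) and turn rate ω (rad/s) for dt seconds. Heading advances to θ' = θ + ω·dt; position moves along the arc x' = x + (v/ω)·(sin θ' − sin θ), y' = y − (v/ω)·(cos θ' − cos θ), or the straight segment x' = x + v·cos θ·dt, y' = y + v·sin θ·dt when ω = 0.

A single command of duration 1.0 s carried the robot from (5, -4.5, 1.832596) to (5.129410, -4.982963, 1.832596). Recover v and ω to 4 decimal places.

Δθ = 1.832596 − 1.832596 = 0.000000
ω = Δθ/dt = 0.000000/1.0 = 0.0000
ω = 0 → v = (Δx·cos θ + Δy·sin θ)/dt = -0.5000

v = -0.5000, ω = 0.0000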